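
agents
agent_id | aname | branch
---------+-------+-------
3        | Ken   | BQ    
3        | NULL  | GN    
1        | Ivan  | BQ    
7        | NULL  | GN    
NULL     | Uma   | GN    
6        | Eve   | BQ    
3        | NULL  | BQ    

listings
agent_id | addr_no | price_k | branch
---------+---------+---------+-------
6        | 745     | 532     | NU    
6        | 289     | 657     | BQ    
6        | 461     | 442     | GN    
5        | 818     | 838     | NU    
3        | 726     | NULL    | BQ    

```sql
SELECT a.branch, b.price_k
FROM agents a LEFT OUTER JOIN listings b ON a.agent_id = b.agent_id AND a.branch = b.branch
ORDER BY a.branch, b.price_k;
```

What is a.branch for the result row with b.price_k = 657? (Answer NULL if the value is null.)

BQ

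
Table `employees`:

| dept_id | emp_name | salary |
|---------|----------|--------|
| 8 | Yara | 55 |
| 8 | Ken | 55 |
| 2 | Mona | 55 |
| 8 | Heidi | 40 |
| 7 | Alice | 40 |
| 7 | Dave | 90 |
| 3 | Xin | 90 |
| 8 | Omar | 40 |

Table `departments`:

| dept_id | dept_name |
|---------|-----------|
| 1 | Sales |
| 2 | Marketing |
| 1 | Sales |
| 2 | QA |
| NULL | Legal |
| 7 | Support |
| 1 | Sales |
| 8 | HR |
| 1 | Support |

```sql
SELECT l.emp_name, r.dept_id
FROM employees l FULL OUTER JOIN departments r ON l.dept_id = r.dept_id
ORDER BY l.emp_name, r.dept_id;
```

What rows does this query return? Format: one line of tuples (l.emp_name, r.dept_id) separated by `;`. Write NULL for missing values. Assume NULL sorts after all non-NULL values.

(Alice, 7); (Dave, 7); (Heidi, 8); (Ken, 8); (Mona, 2); (Mona, 2); (Omar, 8); (Xin, NULL); (Yara, 8); (NULL, 1); (NULL, 1); (NULL, 1); (NULL, 1); (NULL, NULL)

FULL OUTER JOIN keeps every row from both sides; unmatched rows get NULL for the other side's columns.
Matching on l.dept_id = r.dept_id. A NULL in a compared column never satisfies the condition.
- l[0] dept_id=8 → 1 match(es) in r → 1 row(s).
- l[1] dept_id=8 → 1 match(es) in r → 1 row(s).
- l[2] dept_id=2 → 2 match(es) in r → 2 row(s).
- l[3] dept_id=8 → 1 match(es) in r → 1 row(s).
- l[4] dept_id=7 → 1 match(es) in r → 1 row(s).
- l[5] dept_id=7 → 1 match(es) in r → 1 row(s).
- l[6] dept_id=3 → no match; kept with NULLs on the r side.
- l[7] dept_id=8 → 1 match(es) in r → 1 row(s).
- 5 row(s) from r found no l partner → padded with NULL.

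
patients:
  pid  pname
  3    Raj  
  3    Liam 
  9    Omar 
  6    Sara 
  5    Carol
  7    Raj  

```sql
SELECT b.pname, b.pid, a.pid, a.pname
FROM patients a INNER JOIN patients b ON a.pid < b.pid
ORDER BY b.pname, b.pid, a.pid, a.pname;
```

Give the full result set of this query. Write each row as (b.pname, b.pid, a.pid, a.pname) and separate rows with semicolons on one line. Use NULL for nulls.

(Carol, 5, 3, Liam); (Carol, 5, 3, Raj); (Omar, 9, 3, Liam); (Omar, 9, 3, Raj); (Omar, 9, 5, Carol); (Omar, 9, 6, Sara); (Omar, 9, 7, Raj); (Raj, 7, 3, Liam); (Raj, 7, 3, Raj); (Raj, 7, 5, Carol); (Raj, 7, 6, Sara); (Sara, 6, 3, Liam); (Sara, 6, 3, Raj); (Sara, 6, 5, Carol)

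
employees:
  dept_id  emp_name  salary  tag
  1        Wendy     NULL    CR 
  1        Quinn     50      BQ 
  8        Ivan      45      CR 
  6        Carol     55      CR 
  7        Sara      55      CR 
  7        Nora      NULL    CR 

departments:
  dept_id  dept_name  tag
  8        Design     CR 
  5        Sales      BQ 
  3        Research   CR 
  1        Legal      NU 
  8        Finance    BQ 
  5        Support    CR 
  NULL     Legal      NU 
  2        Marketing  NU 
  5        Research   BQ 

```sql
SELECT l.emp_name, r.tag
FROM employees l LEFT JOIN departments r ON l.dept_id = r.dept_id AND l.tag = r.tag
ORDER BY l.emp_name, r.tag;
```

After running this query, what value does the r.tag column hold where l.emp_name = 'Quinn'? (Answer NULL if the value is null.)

LEFT JOIN keeps every row from `employees`; unmatched rows get NULL for `departments`'s columns.
Matching on l.dept_id = r.dept_id AND l.tag = r.tag. A NULL in a compared column never satisfies the condition.
- l row (dept_id=1, tag=CR): no match → kept, r columns NULL.
- l row (dept_id=1, tag=BQ): no match → kept, r columns NULL.
- l row (dept_id=8, tag=CR): matches 1 r row(s) → 1 output row(s).
- l row (dept_id=6, tag=CR): no match → kept, r columns NULL.
- l row (dept_id=7, tag=CR): no match → kept, r columns NULL.
- l row (dept_id=7, tag=CR): no match → kept, r columns NULL.

NULL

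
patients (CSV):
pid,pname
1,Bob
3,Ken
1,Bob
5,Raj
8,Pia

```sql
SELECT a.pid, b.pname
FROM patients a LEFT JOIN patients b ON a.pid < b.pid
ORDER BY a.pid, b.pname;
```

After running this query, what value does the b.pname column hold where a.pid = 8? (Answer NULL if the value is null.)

NULL

LEFT JOIN keeps every row from `patients a`; unmatched rows get NULL for `patients b`'s columns.
Matching on a.pid < b.pid.
- a[0] pid=1 → 3 match(es) in b → 3 row(s).
- a[1] pid=3 → 2 match(es) in b → 2 row(s).
- a[2] pid=1 → 3 match(es) in b → 3 row(s).
- a[3] pid=5 → 1 match(es) in b → 1 row(s).
- a[4] pid=8 → no match; kept with NULLs on the b side.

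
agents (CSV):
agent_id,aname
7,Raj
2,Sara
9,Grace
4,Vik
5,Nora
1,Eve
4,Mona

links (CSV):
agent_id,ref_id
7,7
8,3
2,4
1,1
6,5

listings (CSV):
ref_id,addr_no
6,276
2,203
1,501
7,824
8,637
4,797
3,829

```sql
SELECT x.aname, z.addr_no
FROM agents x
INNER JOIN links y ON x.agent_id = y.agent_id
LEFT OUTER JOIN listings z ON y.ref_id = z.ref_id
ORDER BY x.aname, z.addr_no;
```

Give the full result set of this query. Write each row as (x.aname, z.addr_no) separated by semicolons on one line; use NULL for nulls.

Step 1 — x INNER JOIN y on agent_id → 3 row(s).
Then LEFT JOIN `listings z` on ref_id: each of those 3 rows is kept; rows whose y.ref_id has no match in z get NULL for z's columns.

(Eve, 501); (Raj, 824); (Sara, 797)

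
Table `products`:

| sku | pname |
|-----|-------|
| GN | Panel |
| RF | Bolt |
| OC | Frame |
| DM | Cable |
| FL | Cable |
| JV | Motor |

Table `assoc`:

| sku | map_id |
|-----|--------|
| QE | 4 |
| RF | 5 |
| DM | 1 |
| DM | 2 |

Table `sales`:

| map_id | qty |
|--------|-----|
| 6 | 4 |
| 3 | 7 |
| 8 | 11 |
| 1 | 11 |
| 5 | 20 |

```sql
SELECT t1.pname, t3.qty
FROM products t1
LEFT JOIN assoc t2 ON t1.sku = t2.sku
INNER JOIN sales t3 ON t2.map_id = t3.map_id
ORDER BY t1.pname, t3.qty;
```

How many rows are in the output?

2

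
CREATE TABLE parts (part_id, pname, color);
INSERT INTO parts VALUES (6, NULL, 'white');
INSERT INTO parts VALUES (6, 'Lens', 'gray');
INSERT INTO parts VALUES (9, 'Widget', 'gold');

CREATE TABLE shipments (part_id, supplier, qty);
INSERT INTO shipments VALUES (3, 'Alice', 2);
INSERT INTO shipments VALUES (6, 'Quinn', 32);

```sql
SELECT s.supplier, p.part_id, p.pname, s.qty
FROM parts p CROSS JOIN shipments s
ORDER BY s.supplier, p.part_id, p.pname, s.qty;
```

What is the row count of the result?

CROSS JOIN pairs every row of `parts` with every row of `shipments`: 3 × 2 = 6 rows.

6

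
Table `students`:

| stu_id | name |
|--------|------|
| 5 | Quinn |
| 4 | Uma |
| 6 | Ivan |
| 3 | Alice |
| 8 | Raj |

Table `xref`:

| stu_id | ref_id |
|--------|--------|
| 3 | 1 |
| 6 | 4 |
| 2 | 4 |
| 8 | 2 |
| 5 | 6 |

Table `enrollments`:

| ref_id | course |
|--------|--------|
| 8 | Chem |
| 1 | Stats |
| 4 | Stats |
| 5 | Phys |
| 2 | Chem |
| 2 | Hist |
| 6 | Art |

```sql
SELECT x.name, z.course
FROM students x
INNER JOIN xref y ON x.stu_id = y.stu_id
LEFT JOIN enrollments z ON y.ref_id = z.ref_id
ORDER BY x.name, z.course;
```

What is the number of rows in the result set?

5

Joins associate left-to-right: students INNER JOIN xref on stu_id gives 4 intermediate row(s).
Then LEFT JOIN `enrollments z` on ref_id: each of those 4 rows is kept; rows whose y.ref_id has no match in z get NULL for z's columns.
Result: 5 row(s).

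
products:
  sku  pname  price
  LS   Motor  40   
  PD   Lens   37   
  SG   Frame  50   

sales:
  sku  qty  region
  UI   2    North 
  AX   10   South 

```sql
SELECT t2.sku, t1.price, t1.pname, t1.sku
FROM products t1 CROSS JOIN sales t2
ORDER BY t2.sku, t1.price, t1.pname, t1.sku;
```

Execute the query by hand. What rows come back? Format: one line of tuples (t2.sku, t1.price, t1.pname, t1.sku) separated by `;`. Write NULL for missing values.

(AX, 37, Lens, PD); (AX, 40, Motor, LS); (AX, 50, Frame, SG); (UI, 37, Lens, PD); (UI, 40, Motor, LS); (UI, 50, Frame, SG)

CROSS JOIN pairs every row of `products` with every row of `sales`: 3 × 2 = 6 rows.
After projecting and ordering:
t2.sku | t1.price | t1.pname | t1.sku
AX | 37 | Lens | PD
AX | 40 | Motor | LS
AX | 50 | Frame | SG
UI | 37 | Lens | PD
UI | 40 | Motor | LS
UI | 50 | Frame | SG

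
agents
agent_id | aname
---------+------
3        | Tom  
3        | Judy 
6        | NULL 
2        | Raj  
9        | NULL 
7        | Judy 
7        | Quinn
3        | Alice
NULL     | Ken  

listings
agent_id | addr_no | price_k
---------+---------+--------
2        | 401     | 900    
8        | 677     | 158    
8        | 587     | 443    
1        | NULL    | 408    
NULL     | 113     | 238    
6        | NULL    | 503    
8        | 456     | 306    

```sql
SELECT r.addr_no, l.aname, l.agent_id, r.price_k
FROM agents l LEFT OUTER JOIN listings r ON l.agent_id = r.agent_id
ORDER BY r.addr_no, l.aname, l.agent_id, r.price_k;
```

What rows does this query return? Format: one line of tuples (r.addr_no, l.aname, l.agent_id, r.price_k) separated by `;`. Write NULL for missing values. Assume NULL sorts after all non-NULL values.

(401, Raj, 2, 900); (NULL, Alice, 3, NULL); (NULL, Judy, 3, NULL); (NULL, Judy, 7, NULL); (NULL, Ken, NULL, NULL); (NULL, Quinn, 7, NULL); (NULL, Tom, 3, NULL); (NULL, NULL, 6, 503); (NULL, NULL, 9, NULL)

LEFT JOIN keeps every row from `agents`; unmatched rows get NULL for `listings`'s columns.
Matching on l.agent_id = r.agent_id. A NULL in a compared column never satisfies the condition.
Matched pairs: 2; unmatched l rows kept: 7.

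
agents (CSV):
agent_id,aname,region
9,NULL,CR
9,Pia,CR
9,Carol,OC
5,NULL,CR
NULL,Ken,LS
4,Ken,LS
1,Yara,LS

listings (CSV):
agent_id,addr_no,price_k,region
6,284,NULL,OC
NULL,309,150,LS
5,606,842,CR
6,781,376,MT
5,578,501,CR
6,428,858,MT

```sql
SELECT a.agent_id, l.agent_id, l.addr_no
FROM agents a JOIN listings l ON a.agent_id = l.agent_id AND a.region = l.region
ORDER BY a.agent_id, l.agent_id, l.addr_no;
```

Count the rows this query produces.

2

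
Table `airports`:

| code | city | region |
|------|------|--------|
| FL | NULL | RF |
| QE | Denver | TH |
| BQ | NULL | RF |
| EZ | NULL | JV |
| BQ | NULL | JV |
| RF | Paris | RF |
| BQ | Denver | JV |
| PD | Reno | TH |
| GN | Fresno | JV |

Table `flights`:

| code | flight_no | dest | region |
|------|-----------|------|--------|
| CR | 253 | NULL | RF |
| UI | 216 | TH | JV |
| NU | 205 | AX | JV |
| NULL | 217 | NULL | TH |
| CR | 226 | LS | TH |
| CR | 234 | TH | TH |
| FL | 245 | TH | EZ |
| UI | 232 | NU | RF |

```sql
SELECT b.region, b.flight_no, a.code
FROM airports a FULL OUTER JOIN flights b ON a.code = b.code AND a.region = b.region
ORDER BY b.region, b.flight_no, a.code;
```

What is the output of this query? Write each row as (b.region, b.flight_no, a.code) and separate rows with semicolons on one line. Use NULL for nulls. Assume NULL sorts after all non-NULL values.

FULL OUTER JOIN keeps every row from both sides; unmatched rows get NULL for the other side's columns.
Matching on a.code = b.code AND a.region = b.region. A NULL in a compared column never satisfies the condition.
- code=FL, region=RF: no b row matches, row kept with b columns NULL.
- code=QE, region=TH: no b row matches, row kept with b columns NULL.
- code=BQ, region=RF: no b row matches, row kept with b columns NULL.
- code=EZ, region=JV: no b row matches, row kept with b columns NULL.
- code=BQ, region=JV: no b row matches, row kept with b columns NULL.
- code=RF, region=RF: no b row matches, row kept with b columns NULL.
- code=BQ, region=JV: no b row matches, row kept with b columns NULL.
- code=PD, region=TH: no b row matches, row kept with b columns NULL.
- code=GN, region=JV: no b row matches, row kept with b columns NULL.
- 8 row(s) from b found no a partner → padded with NULL.

(EZ, 245, NULL); (JV, 205, NULL); (JV, 216, NULL); (RF, 232, NULL); (RF, 253, NULL); (TH, 217, NULL); (TH, 226, NULL); (TH, 234, NULL); (NULL, NULL, BQ); (NULL, NULL, BQ); (NULL, NULL, BQ); (NULL, NULL, EZ); (NULL, NULL, FL); (NULL, NULL, GN); (NULL, NULL, PD); (NULL, NULL, QE); (NULL, NULL, RF)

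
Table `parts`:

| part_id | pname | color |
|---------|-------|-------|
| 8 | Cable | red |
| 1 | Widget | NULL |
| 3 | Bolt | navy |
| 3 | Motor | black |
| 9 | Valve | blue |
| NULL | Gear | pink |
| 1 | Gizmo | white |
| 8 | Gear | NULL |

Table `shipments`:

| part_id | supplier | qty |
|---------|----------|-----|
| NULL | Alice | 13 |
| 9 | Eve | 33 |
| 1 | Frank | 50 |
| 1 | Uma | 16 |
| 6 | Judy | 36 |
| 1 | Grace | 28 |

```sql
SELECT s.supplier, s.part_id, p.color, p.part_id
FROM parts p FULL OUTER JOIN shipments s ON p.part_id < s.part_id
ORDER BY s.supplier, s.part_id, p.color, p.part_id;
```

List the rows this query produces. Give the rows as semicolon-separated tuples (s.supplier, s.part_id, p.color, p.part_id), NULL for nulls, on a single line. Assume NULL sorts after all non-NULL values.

FULL OUTER JOIN keeps every row from both sides; unmatched rows get NULL for the other side's columns.
Matching on p.part_id < s.part_id. A NULL in a compared column never satisfies the condition.
Matched pairs: 10; unmatched p rows kept: 2; unmatched s rows kept: 4.

(Alice, NULL, NULL, NULL); (Eve, 9, black, 3); (Eve, 9, navy, 3); (Eve, 9, red, 8); (Eve, 9, white, 1); (Eve, 9, NULL, 1); (Eve, 9, NULL, 8); (Frank, 1, NULL, NULL); (Grace, 1, NULL, NULL); (Judy, 6, black, 3); (Judy, 6, navy, 3); (Judy, 6, white, 1); (Judy, 6, NULL, 1); (Uma, 1, NULL, NULL); (NULL, NULL, blue, 9); (NULL, NULL, pink, NULL)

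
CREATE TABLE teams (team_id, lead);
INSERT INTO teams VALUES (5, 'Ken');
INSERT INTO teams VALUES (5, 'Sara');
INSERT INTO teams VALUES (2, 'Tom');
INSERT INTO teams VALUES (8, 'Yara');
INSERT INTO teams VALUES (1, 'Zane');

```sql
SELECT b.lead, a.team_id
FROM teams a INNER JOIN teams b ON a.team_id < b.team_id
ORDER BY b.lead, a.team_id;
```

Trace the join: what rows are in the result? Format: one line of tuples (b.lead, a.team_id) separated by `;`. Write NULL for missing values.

INNER JOIN keeps only pairs where the ON condition holds.
Matching on a.team_id < b.team_id.
Matched pairs: 9.

(Ken, 1); (Ken, 2); (Sara, 1); (Sara, 2); (Tom, 1); (Yara, 1); (Yara, 2); (Yara, 5); (Yara, 5)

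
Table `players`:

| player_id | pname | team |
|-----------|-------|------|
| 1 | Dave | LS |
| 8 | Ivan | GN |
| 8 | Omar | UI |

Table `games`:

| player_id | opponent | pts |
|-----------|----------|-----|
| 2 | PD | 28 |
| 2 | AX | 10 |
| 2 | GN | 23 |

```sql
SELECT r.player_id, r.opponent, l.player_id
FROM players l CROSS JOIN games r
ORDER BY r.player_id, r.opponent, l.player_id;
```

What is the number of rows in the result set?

CROSS JOIN pairs every row of `players` with every row of `games`: 3 × 3 = 9 rows.

9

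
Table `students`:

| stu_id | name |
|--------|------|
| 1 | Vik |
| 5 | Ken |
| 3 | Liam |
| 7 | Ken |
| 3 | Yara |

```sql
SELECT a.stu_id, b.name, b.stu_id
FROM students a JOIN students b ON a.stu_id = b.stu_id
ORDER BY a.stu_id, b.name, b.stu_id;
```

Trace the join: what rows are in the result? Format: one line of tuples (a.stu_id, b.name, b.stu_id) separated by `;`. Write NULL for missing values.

INNER JOIN keeps only pairs where the ON condition holds.
Matching on a.stu_id = b.stu_id.
Matched pairs: 7.

(1, Vik, 1); (3, Liam, 3); (3, Liam, 3); (3, Yara, 3); (3, Yara, 3); (5, Ken, 5); (7, Ken, 7)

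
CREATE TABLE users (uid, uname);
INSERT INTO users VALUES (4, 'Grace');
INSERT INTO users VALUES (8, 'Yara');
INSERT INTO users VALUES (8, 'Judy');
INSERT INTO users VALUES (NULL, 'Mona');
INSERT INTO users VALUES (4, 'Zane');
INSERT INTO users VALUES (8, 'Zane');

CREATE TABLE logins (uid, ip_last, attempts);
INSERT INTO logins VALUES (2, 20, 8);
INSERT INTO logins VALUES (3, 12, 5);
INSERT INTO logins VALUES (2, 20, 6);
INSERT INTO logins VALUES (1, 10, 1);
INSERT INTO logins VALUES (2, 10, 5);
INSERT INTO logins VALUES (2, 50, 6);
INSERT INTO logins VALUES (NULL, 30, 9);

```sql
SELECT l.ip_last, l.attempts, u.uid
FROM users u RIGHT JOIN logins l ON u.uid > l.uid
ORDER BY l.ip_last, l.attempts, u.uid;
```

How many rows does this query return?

RIGHT JOIN keeps every row from `logins`; unmatched rows get NULL for `users`'s columns.
Matching on u.uid > l.uid. A NULL in a compared column never satisfies the condition.
- uid=4: 6 matching l row(s), so 6 row(s) emitted.
- uid=8: 6 matching l row(s), so 6 row(s) emitted.
- uid=8: 6 matching l row(s), so 6 row(s) emitted.
- uid=NULL: no matching l row.
- uid=4: 6 matching l row(s), so 6 row(s) emitted.
- uid=8: 6 matching l row(s), so 6 row(s) emitted.
- 1 row(s) from l found no u partner → padded with NULL.
Total: 30 matched + 1 padded = 31 rows.

31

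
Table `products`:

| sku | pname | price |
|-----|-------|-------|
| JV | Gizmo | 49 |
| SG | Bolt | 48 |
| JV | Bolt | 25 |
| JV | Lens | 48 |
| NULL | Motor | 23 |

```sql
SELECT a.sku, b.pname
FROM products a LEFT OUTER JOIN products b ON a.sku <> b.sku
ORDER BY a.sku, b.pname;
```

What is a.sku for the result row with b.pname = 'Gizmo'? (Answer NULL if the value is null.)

SG

LEFT JOIN keeps every row from `products a`; unmatched rows get NULL for `products b`'s columns.
Matching on a.sku <> b.sku. A NULL in a compared column never satisfies the condition.
- a row (sku=JV): matches 1 b row(s) → 1 output row(s).
- a row (sku=SG): matches 3 b row(s) → 3 output row(s).
- a row (sku=JV): matches 1 b row(s) → 1 output row(s).
- a row (sku=JV): matches 1 b row(s) → 1 output row(s).
- a row (sku=NULL): no match → kept, b columns NULL.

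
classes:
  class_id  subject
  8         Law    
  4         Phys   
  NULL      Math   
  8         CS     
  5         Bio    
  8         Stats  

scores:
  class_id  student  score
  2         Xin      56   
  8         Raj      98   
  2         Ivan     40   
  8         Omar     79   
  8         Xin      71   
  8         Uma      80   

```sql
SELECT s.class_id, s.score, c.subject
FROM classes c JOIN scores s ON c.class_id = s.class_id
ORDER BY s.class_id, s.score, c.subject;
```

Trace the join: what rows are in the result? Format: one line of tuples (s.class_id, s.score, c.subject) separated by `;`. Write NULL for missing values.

INNER JOIN keeps only pairs where the ON condition holds.
Matching on c.class_id = s.class_id. A NULL in a compared column never satisfies the condition.
Matched pairs: 12.

(8, 71, CS); (8, 71, Law); (8, 71, Stats); (8, 79, CS); (8, 79, Law); (8, 79, Stats); (8, 80, CS); (8, 80, Law); (8, 80, Stats); (8, 98, CS); (8, 98, Law); (8, 98, Stats)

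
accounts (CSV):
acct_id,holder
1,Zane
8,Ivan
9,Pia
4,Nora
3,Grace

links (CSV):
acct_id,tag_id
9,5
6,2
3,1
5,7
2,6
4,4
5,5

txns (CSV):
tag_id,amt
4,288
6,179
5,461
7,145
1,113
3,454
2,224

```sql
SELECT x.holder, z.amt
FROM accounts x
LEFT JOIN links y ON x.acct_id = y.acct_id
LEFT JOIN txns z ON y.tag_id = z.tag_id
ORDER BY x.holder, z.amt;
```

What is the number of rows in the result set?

5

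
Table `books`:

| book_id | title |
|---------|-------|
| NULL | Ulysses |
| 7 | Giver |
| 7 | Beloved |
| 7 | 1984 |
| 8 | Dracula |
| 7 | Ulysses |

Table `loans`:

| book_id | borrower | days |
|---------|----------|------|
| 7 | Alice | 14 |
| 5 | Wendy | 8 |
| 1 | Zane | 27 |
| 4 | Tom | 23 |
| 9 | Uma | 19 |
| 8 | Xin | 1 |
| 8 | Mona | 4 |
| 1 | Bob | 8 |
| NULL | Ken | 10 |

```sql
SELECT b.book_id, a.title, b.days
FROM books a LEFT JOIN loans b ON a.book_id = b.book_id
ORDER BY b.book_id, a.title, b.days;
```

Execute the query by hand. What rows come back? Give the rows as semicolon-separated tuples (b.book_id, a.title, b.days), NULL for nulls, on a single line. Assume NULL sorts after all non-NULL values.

LEFT JOIN keeps every row from `books`; unmatched rows get NULL for `loans`'s columns.
Matching on a.book_id = b.book_id. A NULL in a compared column never satisfies the condition.
Matched pairs: 6; unmatched a rows kept: 1.

(7, 1984, 14); (7, Beloved, 14); (7, Giver, 14); (7, Ulysses, 14); (8, Dracula, 1); (8, Dracula, 4); (NULL, Ulysses, NULL)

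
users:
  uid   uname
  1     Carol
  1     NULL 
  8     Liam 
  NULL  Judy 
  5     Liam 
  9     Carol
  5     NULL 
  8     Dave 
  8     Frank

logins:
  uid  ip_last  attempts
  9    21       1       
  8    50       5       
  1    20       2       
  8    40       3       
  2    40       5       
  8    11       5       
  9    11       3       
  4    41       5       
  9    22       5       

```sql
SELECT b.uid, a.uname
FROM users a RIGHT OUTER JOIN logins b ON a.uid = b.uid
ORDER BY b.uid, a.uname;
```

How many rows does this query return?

16

RIGHT JOIN keeps every row from `logins`; unmatched rows get NULL for `users`'s columns.
Matching on a.uid = b.uid. A NULL in a compared column never satisfies the condition.
- a row (uid=1): matches 1 b row(s) → 1 output row(s).
- a row (uid=1): matches 1 b row(s) → 1 output row(s).
- a row (uid=8): matches 3 b row(s) → 3 output row(s).
- a row (uid=NULL): no match.
- a row (uid=5): no match.
- a row (uid=9): matches 3 b row(s) → 3 output row(s).
- a row (uid=5): no match.
- a row (uid=8): matches 3 b row(s) → 3 output row(s).
- a row (uid=8): matches 3 b row(s) → 3 output row(s).
- 2 row(s) from b found no a partner → padded with NULL.
Total: 14 matched + 2 padded = 16 rows.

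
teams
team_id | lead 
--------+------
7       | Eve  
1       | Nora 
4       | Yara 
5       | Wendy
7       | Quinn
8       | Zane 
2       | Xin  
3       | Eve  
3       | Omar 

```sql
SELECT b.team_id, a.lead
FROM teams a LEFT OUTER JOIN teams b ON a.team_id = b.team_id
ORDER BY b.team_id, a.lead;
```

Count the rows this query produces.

LEFT JOIN keeps every row from `teams a`; unmatched rows get NULL for `teams b`'s columns.
Matching on a.team_id = b.team_id.
- a (team_id=7) pairs with 2 row(s) of b.
- a (team_id=1) pairs with 1 row(s) of b.
- a (team_id=4) pairs with 1 row(s) of b.
- a (team_id=5) pairs with 1 row(s) of b.
- a (team_id=7) pairs with 2 row(s) of b.
- a (team_id=8) pairs with 1 row(s) of b.
- a (team_id=2) pairs with 1 row(s) of b.
- a (team_id=3) pairs with 2 row(s) of b.
- a (team_id=3) pairs with 2 row(s) of b.
Total: 13 rows.

13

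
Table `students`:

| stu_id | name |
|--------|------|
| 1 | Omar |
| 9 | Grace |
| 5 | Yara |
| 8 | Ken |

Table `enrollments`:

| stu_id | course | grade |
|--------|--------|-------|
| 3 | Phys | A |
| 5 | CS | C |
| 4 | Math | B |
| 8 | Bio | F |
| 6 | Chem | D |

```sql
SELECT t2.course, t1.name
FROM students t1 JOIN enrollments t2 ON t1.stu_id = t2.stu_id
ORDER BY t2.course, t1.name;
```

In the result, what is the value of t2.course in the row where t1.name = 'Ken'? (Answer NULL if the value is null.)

INNER JOIN keeps only pairs where the ON condition holds.
Matching on t1.stu_id = t2.stu_id.
Matched pairs: 2.

Bio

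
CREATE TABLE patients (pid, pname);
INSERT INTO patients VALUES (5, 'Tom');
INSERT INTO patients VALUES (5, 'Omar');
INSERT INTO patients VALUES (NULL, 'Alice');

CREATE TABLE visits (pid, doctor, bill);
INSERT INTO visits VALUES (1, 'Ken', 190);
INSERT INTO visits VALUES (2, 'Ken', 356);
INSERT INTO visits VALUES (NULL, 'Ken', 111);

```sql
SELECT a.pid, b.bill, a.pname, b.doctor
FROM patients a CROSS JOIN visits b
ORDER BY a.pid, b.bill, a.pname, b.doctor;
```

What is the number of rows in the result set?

9

CROSS JOIN pairs every row of `patients` with every row of `visits`: 3 × 3 = 9 rows.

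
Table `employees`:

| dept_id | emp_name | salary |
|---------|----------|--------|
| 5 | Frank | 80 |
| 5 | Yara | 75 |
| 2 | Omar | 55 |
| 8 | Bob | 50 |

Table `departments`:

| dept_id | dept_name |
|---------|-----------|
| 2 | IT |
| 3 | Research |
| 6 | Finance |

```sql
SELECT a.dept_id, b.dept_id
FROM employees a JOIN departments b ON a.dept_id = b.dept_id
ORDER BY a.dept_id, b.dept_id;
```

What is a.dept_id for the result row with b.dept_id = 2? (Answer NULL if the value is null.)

2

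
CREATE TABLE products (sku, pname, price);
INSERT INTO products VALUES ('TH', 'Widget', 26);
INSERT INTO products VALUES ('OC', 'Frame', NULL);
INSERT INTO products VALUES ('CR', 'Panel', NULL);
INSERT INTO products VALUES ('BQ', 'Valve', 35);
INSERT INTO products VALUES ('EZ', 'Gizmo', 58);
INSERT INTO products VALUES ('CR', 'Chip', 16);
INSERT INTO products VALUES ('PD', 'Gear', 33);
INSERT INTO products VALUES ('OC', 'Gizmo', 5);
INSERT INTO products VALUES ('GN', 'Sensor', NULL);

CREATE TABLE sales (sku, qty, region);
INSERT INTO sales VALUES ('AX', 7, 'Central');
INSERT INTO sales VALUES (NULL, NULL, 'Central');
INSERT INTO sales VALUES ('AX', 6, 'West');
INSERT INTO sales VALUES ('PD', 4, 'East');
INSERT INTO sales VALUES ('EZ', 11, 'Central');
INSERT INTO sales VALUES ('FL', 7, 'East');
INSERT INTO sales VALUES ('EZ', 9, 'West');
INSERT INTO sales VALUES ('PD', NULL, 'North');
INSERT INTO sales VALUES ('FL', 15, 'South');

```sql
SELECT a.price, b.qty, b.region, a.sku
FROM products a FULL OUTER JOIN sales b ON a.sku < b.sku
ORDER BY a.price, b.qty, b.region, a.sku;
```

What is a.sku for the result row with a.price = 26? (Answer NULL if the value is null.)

TH

FULL OUTER JOIN keeps every row from both sides; unmatched rows get NULL for the other side's columns.
Matching on a.sku < b.sku. A NULL in a compared column never satisfies the condition.
Matched pairs: 28; unmatched a rows kept: 2; unmatched b rows kept: 3.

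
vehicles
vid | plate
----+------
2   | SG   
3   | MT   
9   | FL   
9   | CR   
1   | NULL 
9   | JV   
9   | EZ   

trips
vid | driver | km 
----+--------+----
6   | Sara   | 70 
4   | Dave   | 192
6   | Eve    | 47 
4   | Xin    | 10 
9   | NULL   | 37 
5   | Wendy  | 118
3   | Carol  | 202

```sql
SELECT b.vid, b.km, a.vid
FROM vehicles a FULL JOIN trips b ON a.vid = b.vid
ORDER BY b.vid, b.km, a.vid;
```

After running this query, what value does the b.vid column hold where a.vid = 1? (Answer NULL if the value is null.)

NULL

FULL OUTER JOIN keeps every row from both sides; unmatched rows get NULL for the other side's columns.
Matching on a.vid = b.vid.
Matched pairs: 5; unmatched a rows kept: 2; unmatched b rows kept: 5.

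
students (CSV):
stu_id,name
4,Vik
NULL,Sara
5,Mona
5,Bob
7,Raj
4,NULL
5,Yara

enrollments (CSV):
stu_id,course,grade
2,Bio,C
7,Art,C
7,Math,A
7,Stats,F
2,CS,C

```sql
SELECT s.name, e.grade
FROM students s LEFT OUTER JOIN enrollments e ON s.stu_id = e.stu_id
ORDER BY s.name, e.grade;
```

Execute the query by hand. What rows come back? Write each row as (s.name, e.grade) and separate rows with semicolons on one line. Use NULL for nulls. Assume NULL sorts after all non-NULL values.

LEFT JOIN keeps every row from `students`; unmatched rows get NULL for `enrollments`'s columns.
Matching on s.stu_id = e.stu_id. A NULL in a compared column never satisfies the condition.
- s (stu_id=4) has no partner → padded with NULL.
- s (stu_id=NULL) has no partner → padded with NULL.
- s (stu_id=5) has no partner → padded with NULL.
- s (stu_id=5) has no partner → padded with NULL.
- s (stu_id=7) pairs with 3 row(s) of e.
- s (stu_id=4) has no partner → padded with NULL.
- s (stu_id=5) has no partner → padded with NULL.
After projecting and ordering:
s.name | e.grade
Bob | NULL
Mona | NULL
Raj | A
Raj | C
Raj | F
Sara | NULL
Vik | NULL
Yara | NULL
NULL | NULL

(Bob, NULL); (Mona, NULL); (Raj, A); (Raj, C); (Raj, F); (Sara, NULL); (Vik, NULL); (Yara, NULL); (NULL, NULL)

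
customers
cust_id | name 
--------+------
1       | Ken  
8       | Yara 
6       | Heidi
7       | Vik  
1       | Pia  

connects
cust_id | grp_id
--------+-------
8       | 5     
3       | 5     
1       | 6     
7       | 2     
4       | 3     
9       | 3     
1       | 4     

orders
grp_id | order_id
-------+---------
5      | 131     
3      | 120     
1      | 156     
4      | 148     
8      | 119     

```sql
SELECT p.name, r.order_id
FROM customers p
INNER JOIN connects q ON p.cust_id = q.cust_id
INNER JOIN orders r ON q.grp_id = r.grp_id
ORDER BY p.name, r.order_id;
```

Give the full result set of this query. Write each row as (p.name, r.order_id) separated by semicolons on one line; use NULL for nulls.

(Ken, 148); (Pia, 148); (Yara, 131)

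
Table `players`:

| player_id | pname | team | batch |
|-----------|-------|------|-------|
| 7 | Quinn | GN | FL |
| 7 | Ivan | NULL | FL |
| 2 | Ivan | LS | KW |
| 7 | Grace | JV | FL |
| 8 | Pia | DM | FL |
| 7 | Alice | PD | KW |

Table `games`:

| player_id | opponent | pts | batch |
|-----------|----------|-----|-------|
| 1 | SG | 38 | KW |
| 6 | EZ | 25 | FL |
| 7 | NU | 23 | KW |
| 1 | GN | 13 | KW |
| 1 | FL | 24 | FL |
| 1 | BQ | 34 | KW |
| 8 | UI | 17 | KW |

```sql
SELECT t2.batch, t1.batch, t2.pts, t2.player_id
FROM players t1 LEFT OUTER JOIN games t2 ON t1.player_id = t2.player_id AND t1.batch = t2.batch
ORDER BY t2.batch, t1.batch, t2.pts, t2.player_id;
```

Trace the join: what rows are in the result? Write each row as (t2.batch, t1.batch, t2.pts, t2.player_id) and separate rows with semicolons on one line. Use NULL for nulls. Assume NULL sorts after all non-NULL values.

(KW, KW, 23, 7); (NULL, FL, NULL, NULL); (NULL, FL, NULL, NULL); (NULL, FL, NULL, NULL); (NULL, FL, NULL, NULL); (NULL, KW, NULL, NULL)

LEFT JOIN keeps every row from `players`; unmatched rows get NULL for `games`'s columns.
Matching on t1.player_id = t2.player_id AND t1.batch = t2.batch.
- t1 row (player_id=7, batch=FL): no match → kept, t2 columns NULL.
- t1 row (player_id=7, batch=FL): no match → kept, t2 columns NULL.
- t1 row (player_id=2, batch=KW): no match → kept, t2 columns NULL.
- t1 row (player_id=7, batch=FL): no match → kept, t2 columns NULL.
- t1 row (player_id=8, batch=FL): no match → kept, t2 columns NULL.
- t1 row (player_id=7, batch=KW): matches 1 t2 row(s) → 1 output row(s).
After projecting and ordering:
t2.batch | t1.batch | t2.pts | t2.player_id
KW | KW | 23 | 7
NULL | FL | NULL | NULL
NULL | FL | NULL | NULL
NULL | FL | NULL | NULL
NULL | FL | NULL | NULL
NULL | KW | NULL | NULL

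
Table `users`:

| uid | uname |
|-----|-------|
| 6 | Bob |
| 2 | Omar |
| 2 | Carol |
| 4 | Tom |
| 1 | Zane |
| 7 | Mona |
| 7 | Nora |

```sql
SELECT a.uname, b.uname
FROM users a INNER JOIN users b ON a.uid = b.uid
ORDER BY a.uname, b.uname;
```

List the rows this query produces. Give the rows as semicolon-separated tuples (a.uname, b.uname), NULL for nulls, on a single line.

INNER JOIN keeps only pairs where the ON condition holds.
Matching on a.uid = b.uid.
Matched pairs: 11.

(Bob, Bob); (Carol, Carol); (Carol, Omar); (Mona, Mona); (Mona, Nora); (Nora, Mona); (Nora, Nora); (Omar, Carol); (Omar, Omar); (Tom, Tom); (Zane, Zane)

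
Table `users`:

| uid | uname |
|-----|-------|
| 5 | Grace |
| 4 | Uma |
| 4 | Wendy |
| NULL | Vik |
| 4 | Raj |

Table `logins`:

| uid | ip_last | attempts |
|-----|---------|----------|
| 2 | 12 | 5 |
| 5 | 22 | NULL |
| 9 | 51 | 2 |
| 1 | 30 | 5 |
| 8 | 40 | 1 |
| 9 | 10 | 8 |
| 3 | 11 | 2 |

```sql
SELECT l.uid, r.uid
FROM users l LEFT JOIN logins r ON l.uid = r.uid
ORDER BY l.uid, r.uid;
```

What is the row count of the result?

LEFT JOIN keeps every row from `users`; unmatched rows get NULL for `logins`'s columns.
Matching on l.uid = r.uid. A NULL in a compared column never satisfies the condition.
- l (uid=5) pairs with 1 row(s) of r.
- l (uid=4) has no partner → padded with NULL.
- l (uid=4) has no partner → padded with NULL.
- l (uid=NULL) has no partner → padded with NULL.
- l (uid=4) has no partner → padded with NULL.
Total: 1 matched + 4 padded = 5 rows.

5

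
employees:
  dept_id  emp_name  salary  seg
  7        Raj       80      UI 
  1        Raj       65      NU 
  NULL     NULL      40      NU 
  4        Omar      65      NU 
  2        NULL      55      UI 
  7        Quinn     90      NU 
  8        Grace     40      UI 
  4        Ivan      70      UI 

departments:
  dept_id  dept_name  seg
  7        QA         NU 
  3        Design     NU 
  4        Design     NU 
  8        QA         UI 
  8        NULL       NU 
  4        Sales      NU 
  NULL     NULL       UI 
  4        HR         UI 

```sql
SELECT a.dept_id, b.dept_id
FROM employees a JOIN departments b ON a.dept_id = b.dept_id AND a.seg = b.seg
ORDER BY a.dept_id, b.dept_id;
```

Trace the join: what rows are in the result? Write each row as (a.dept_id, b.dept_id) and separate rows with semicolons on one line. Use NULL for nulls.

INNER JOIN keeps only pairs where the ON condition holds.
Matching on a.dept_id = b.dept_id AND a.seg = b.seg. A NULL in a compared column never satisfies the condition.
- a row (dept_id=7, seg=UI): no match → dropped.
- a row (dept_id=1, seg=NU): no match → dropped.
- a row (dept_id=NULL, seg=NU): no match → dropped.
- a row (dept_id=4, seg=NU): matches 2 b row(s) → 2 output row(s).
- a row (dept_id=2, seg=UI): no match → dropped.
- a row (dept_id=7, seg=NU): matches 1 b row(s) → 1 output row(s).
- a row (dept_id=8, seg=UI): matches 1 b row(s) → 1 output row(s).
- a row (dept_id=4, seg=UI): matches 1 b row(s) → 1 output row(s).
After projecting and ordering:
a.dept_id | b.dept_id
4 | 4
4 | 4
4 | 4
7 | 7
8 | 8

(4, 4); (4, 4); (4, 4); (7, 7); (8, 8)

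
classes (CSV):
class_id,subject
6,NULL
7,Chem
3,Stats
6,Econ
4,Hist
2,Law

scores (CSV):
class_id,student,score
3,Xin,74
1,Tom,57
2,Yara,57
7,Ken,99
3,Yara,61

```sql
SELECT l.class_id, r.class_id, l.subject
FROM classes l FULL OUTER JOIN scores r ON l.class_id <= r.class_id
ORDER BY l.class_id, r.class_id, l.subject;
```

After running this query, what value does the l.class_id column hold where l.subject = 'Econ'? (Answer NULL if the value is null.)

FULL OUTER JOIN keeps every row from both sides; unmatched rows get NULL for the other side's columns.
Matching on l.class_id <= r.class_id.
- l row (class_id=6): matches 1 r row(s) → 1 output row(s).
- l row (class_id=7): matches 1 r row(s) → 1 output row(s).
- l row (class_id=3): matches 3 r row(s) → 3 output row(s).
- l row (class_id=6): matches 1 r row(s) → 1 output row(s).
- l row (class_id=4): matches 1 r row(s) → 1 output row(s).
- l row (class_id=2): matches 4 r row(s) → 4 output row(s).
- 1 r row(s) had no l match → kept, l columns NULL.

6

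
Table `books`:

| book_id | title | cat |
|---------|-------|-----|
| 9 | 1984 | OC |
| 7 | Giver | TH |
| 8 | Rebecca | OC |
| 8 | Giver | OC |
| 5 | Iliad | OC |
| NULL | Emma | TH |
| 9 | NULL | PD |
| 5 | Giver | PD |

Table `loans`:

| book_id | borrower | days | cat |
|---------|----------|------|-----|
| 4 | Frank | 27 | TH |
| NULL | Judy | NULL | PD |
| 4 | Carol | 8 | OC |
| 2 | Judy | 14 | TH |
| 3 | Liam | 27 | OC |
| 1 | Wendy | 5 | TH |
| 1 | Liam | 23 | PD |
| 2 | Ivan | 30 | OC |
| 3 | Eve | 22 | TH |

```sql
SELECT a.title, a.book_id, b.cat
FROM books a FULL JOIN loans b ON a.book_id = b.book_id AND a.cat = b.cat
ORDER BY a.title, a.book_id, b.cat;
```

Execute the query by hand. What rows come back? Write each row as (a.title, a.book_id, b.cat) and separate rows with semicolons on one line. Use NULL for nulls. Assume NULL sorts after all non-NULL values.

FULL OUTER JOIN keeps every row from both sides; unmatched rows get NULL for the other side's columns.
Matching on a.book_id = b.book_id AND a.cat = b.cat. A NULL in a compared column never satisfies the condition.
Matched pairs: 0; unmatched a rows kept: 8; unmatched b rows kept: 9.

(1984, 9, NULL); (Emma, NULL, NULL); (Giver, 5, NULL); (Giver, 7, NULL); (Giver, 8, NULL); (Iliad, 5, NULL); (Rebecca, 8, NULL); (NULL, 9, NULL); (NULL, NULL, OC); (NULL, NULL, OC); (NULL, NULL, OC); (NULL, NULL, PD); (NULL, NULL, PD); (NULL, NULL, TH); (NULL, NULL, TH); (NULL, NULL, TH); (NULL, NULL, TH)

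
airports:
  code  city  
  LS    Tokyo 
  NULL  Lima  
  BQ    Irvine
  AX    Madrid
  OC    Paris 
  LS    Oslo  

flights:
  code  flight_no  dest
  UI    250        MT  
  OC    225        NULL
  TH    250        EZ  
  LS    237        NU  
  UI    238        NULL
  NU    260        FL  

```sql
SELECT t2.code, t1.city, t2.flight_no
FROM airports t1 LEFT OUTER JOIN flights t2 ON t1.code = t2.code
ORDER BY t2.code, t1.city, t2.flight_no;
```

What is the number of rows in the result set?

6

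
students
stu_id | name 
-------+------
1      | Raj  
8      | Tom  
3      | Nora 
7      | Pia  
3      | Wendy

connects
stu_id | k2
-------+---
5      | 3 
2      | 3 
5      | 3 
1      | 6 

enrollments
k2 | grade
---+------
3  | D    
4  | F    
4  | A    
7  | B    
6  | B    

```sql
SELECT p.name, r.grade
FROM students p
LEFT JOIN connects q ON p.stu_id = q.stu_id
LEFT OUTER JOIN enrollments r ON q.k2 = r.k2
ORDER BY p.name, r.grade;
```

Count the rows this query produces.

Joins associate left-to-right: students LEFT JOIN connects on stu_id gives 5 intermediate row(s).
Then LEFT JOIN `enrollments r` on k2: each of those 5 rows is kept; rows whose q.k2 has no match in r get NULL for r's columns.
Result: 5 row(s).

5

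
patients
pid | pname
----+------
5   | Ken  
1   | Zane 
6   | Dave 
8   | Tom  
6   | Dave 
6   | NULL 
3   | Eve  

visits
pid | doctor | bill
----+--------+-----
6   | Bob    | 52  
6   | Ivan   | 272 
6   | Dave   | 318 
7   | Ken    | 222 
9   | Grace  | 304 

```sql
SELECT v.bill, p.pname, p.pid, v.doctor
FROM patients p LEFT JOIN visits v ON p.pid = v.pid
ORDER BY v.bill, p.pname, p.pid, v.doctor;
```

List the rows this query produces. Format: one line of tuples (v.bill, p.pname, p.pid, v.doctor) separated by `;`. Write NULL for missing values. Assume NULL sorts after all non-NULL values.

(52, Dave, 6, Bob); (52, Dave, 6, Bob); (52, NULL, 6, Bob); (272, Dave, 6, Ivan); (272, Dave, 6, Ivan); (272, NULL, 6, Ivan); (318, Dave, 6, Dave); (318, Dave, 6, Dave); (318, NULL, 6, Dave); (NULL, Eve, 3, NULL); (NULL, Ken, 5, NULL); (NULL, Tom, 8, NULL); (NULL, Zane, 1, NULL)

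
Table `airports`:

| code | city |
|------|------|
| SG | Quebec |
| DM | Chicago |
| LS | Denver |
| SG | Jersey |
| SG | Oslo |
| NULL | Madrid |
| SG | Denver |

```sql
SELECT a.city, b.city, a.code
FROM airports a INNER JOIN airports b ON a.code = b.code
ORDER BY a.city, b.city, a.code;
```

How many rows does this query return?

18

INNER JOIN keeps only pairs where the ON condition holds.
Matching on a.code = b.code. A NULL in a compared column never satisfies the condition.
- a row (code=SG): matches 4 b row(s) → 4 output row(s).
- a row (code=DM): matches 1 b row(s) → 1 output row(s).
- a row (code=LS): matches 1 b row(s) → 1 output row(s).
- a row (code=SG): matches 4 b row(s) → 4 output row(s).
- a row (code=SG): matches 4 b row(s) → 4 output row(s).
- a row (code=NULL): no match → dropped.
- a row (code=SG): matches 4 b row(s) → 4 output row(s).
Total: 18 rows.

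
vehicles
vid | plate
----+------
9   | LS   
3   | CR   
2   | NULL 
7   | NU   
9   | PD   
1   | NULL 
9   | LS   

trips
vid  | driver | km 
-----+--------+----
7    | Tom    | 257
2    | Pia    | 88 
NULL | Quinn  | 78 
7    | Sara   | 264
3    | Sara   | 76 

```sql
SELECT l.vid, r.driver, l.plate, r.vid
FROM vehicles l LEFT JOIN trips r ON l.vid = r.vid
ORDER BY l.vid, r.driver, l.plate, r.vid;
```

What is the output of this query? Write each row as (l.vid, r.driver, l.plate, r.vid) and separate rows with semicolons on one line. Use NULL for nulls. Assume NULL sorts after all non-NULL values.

LEFT JOIN keeps every row from `vehicles`; unmatched rows get NULL for `trips`'s columns.
Matching on l.vid = r.vid. A NULL in a compared column never satisfies the condition.
Matched pairs: 4; unmatched l rows kept: 4.

(1, NULL, NULL, NULL); (2, Pia, NULL, 2); (3, Sara, CR, 3); (7, Sara, NU, 7); (7, Tom, NU, 7); (9, NULL, LS, NULL); (9, NULL, LS, NULL); (9, NULL, PD, NULL)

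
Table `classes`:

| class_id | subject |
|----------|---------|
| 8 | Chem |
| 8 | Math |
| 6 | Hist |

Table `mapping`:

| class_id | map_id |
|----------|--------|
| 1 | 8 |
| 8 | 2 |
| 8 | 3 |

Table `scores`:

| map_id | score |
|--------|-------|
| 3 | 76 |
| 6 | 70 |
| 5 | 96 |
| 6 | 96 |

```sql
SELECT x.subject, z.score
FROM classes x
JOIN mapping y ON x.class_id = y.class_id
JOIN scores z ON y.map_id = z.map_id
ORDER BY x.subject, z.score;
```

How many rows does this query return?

2

Joins associate left-to-right: classes INNER JOIN mapping on class_id gives 4 intermediate row(s).
Then INNER JOIN `scores z` on map_id: keep only rows whose y.map_id appears in z.
Result: 2 row(s).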